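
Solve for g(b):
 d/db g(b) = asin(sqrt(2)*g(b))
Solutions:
 Integral(1/asin(sqrt(2)*_y), (_y, g(b))) = C1 + b


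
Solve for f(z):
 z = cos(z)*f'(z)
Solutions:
 f(z) = C1 + Integral(z/cos(z), z)


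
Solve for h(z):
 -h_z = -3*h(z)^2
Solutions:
 h(z) = -1/(C1 + 3*z)


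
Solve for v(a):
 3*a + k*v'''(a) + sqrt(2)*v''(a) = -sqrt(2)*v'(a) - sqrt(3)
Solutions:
 v(a) = C1 + C2*exp(sqrt(2)*a*(sqrt(-2*sqrt(2)*k + 1) - 1)/(2*k)) + C3*exp(-sqrt(2)*a*(sqrt(-2*sqrt(2)*k + 1) + 1)/(2*k)) - 3*sqrt(2)*a^2/4 - sqrt(6)*a/2 + 3*sqrt(2)*a/2


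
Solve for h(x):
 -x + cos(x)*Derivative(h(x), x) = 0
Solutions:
 h(x) = C1 + Integral(x/cos(x), x)


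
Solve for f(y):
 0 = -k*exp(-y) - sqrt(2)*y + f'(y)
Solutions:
 f(y) = C1 - k*exp(-y) + sqrt(2)*y^2/2


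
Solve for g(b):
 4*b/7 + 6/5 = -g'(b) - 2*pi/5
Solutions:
 g(b) = C1 - 2*b^2/7 - 2*pi*b/5 - 6*b/5


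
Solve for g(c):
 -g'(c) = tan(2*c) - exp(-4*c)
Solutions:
 g(c) = C1 - log(tan(2*c)^2 + 1)/4 - exp(-4*c)/4


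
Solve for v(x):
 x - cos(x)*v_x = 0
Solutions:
 v(x) = C1 + Integral(x/cos(x), x)


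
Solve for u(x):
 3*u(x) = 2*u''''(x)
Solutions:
 u(x) = C1*exp(-2^(3/4)*3^(1/4)*x/2) + C2*exp(2^(3/4)*3^(1/4)*x/2) + C3*sin(2^(3/4)*3^(1/4)*x/2) + C4*cos(2^(3/4)*3^(1/4)*x/2)


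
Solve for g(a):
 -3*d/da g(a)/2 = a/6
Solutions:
 g(a) = C1 - a^2/18


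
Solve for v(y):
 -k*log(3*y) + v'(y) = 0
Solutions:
 v(y) = C1 + k*y*log(y) - k*y + k*y*log(3)


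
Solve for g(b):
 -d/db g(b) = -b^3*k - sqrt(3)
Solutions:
 g(b) = C1 + b^4*k/4 + sqrt(3)*b


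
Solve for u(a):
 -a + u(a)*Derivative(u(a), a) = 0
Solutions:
 u(a) = -sqrt(C1 + a^2)
 u(a) = sqrt(C1 + a^2)


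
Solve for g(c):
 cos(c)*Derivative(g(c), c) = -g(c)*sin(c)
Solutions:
 g(c) = C1*cos(c)


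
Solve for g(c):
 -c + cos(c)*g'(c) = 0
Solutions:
 g(c) = C1 + Integral(c/cos(c), c)


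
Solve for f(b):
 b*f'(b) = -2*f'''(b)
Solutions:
 f(b) = C1 + Integral(C2*airyai(-2^(2/3)*b/2) + C3*airybi(-2^(2/3)*b/2), b)


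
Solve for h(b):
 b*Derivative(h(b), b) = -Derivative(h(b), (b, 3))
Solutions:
 h(b) = C1 + Integral(C2*airyai(-b) + C3*airybi(-b), b)


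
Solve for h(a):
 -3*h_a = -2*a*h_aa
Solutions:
 h(a) = C1 + C2*a^(5/2)


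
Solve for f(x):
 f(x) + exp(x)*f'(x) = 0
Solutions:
 f(x) = C1*exp(exp(-x))


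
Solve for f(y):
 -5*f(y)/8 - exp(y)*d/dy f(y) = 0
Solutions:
 f(y) = C1*exp(5*exp(-y)/8)


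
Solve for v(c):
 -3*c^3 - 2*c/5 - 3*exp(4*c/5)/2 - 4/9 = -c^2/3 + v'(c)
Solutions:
 v(c) = C1 - 3*c^4/4 + c^3/9 - c^2/5 - 4*c/9 - 15*exp(4*c/5)/8


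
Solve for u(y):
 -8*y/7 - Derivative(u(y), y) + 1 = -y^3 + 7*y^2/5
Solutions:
 u(y) = C1 + y^4/4 - 7*y^3/15 - 4*y^2/7 + y


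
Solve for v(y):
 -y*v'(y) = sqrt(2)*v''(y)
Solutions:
 v(y) = C1 + C2*erf(2^(1/4)*y/2)


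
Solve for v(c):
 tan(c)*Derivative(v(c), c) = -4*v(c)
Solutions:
 v(c) = C1/sin(c)^4


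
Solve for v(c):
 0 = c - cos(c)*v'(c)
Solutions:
 v(c) = C1 + Integral(c/cos(c), c)


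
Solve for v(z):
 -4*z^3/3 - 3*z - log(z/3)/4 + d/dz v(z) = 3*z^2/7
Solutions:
 v(z) = C1 + z^4/3 + z^3/7 + 3*z^2/2 + z*log(z)/4 - z*log(3)/4 - z/4


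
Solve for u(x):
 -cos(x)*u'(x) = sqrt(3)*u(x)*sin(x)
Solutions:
 u(x) = C1*cos(x)^(sqrt(3))


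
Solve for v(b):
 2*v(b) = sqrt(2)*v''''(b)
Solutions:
 v(b) = C1*exp(-2^(1/8)*b) + C2*exp(2^(1/8)*b) + C3*sin(2^(1/8)*b) + C4*cos(2^(1/8)*b)


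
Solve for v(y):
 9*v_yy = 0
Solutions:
 v(y) = C1 + C2*y


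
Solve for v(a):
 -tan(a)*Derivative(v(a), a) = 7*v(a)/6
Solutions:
 v(a) = C1/sin(a)^(7/6)


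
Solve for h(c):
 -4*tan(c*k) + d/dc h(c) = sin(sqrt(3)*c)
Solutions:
 h(c) = C1 + 4*Piecewise((-log(cos(c*k))/k, Ne(k, 0)), (0, True)) - sqrt(3)*cos(sqrt(3)*c)/3


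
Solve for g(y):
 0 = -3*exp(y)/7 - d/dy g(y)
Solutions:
 g(y) = C1 - 3*exp(y)/7


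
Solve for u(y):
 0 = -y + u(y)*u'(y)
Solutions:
 u(y) = -sqrt(C1 + y^2)
 u(y) = sqrt(C1 + y^2)


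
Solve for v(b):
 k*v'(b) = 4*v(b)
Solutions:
 v(b) = C1*exp(4*b/k)


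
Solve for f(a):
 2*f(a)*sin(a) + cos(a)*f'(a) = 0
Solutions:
 f(a) = C1*cos(a)^2


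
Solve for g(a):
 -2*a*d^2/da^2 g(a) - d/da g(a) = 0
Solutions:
 g(a) = C1 + C2*sqrt(a)


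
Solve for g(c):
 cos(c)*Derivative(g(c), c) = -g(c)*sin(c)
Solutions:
 g(c) = C1*cos(c)


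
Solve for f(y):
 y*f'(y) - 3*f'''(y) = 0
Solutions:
 f(y) = C1 + Integral(C2*airyai(3^(2/3)*y/3) + C3*airybi(3^(2/3)*y/3), y)


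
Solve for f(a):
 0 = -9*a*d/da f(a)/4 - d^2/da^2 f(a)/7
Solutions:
 f(a) = C1 + C2*erf(3*sqrt(14)*a/4)


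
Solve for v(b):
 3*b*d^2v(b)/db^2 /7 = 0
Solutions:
 v(b) = C1 + C2*b


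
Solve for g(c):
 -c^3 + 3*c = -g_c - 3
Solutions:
 g(c) = C1 + c^4/4 - 3*c^2/2 - 3*c


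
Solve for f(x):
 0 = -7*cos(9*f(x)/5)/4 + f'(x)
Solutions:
 -7*x/4 - 5*log(sin(9*f(x)/5) - 1)/18 + 5*log(sin(9*f(x)/5) + 1)/18 = C1


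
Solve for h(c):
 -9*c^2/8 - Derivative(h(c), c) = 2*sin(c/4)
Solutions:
 h(c) = C1 - 3*c^3/8 + 8*cos(c/4)


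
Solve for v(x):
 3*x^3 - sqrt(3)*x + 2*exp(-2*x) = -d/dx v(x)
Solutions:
 v(x) = C1 - 3*x^4/4 + sqrt(3)*x^2/2 + exp(-2*x)


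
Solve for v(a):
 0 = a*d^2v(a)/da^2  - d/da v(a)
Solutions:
 v(a) = C1 + C2*a^2


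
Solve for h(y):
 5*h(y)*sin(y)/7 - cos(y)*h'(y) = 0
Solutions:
 h(y) = C1/cos(y)^(5/7)


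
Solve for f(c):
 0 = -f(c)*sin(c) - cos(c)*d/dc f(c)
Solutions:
 f(c) = C1*cos(c)


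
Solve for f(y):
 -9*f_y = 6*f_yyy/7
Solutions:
 f(y) = C1 + C2*sin(sqrt(42)*y/2) + C3*cos(sqrt(42)*y/2)


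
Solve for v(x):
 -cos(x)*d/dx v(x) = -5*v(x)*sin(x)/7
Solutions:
 v(x) = C1/cos(x)^(5/7)


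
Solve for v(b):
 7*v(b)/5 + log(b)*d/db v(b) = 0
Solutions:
 v(b) = C1*exp(-7*li(b)/5)


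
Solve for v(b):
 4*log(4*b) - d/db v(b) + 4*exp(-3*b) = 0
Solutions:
 v(b) = C1 + 4*b*log(b) + 4*b*(-1 + 2*log(2)) - 4*exp(-3*b)/3


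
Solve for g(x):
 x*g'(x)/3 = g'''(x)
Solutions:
 g(x) = C1 + Integral(C2*airyai(3^(2/3)*x/3) + C3*airybi(3^(2/3)*x/3), x)


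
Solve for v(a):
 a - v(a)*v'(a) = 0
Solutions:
 v(a) = -sqrt(C1 + a^2)
 v(a) = sqrt(C1 + a^2)


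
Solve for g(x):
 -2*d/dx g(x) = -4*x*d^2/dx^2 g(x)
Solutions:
 g(x) = C1 + C2*x^(3/2)


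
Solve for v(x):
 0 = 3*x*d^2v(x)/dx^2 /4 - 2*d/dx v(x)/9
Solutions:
 v(x) = C1 + C2*x^(35/27)


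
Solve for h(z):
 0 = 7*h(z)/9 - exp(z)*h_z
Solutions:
 h(z) = C1*exp(-7*exp(-z)/9)


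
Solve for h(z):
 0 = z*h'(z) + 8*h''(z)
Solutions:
 h(z) = C1 + C2*erf(z/4)


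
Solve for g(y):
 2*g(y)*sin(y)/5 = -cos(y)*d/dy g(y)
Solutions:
 g(y) = C1*cos(y)^(2/5)


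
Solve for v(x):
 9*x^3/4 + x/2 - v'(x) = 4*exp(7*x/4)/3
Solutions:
 v(x) = C1 + 9*x^4/16 + x^2/4 - 16*exp(7*x/4)/21


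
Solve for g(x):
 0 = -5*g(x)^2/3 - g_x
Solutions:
 g(x) = 3/(C1 + 5*x)


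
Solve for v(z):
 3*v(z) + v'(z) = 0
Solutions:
 v(z) = C1*exp(-3*z)


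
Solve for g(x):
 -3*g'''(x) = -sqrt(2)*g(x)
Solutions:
 g(x) = C3*exp(2^(1/6)*3^(2/3)*x/3) + (C1*sin(6^(1/6)*x/2) + C2*cos(6^(1/6)*x/2))*exp(-2^(1/6)*3^(2/3)*x/6)


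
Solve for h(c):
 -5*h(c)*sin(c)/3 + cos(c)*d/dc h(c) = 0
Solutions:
 h(c) = C1/cos(c)^(5/3)


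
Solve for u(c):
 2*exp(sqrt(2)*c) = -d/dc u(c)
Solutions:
 u(c) = C1 - sqrt(2)*exp(sqrt(2)*c)


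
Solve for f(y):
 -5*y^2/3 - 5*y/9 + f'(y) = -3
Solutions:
 f(y) = C1 + 5*y^3/9 + 5*y^2/18 - 3*y


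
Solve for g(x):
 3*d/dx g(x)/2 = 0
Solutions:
 g(x) = C1


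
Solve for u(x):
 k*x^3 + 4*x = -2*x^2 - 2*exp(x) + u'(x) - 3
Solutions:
 u(x) = C1 + k*x^4/4 + 2*x^3/3 + 2*x^2 + 3*x + 2*exp(x)


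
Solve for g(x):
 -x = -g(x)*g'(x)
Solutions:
 g(x) = -sqrt(C1 + x^2)
 g(x) = sqrt(C1 + x^2)


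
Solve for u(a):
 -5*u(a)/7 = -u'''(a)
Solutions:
 u(a) = C3*exp(5^(1/3)*7^(2/3)*a/7) + (C1*sin(sqrt(3)*5^(1/3)*7^(2/3)*a/14) + C2*cos(sqrt(3)*5^(1/3)*7^(2/3)*a/14))*exp(-5^(1/3)*7^(2/3)*a/14)


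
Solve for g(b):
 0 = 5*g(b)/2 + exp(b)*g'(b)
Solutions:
 g(b) = C1*exp(5*exp(-b)/2)


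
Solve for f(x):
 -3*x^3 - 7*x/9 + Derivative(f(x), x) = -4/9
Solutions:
 f(x) = C1 + 3*x^4/4 + 7*x^2/18 - 4*x/9


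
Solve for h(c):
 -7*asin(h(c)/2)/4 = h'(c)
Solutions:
 Integral(1/asin(_y/2), (_y, h(c))) = C1 - 7*c/4


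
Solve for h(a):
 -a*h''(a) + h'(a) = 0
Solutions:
 h(a) = C1 + C2*a^2


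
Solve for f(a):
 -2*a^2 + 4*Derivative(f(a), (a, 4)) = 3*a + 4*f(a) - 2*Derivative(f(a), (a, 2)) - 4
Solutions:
 f(a) = C1*exp(-a*sqrt(-1 + sqrt(17))/2) + C2*exp(a*sqrt(-1 + sqrt(17))/2) + C3*sin(a*sqrt(1 + sqrt(17))/2) + C4*cos(a*sqrt(1 + sqrt(17))/2) - a^2/2 - 3*a/4 + 1/2


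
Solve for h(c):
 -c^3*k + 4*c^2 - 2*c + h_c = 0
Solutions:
 h(c) = C1 + c^4*k/4 - 4*c^3/3 + c^2


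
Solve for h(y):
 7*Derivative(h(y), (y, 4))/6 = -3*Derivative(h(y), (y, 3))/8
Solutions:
 h(y) = C1 + C2*y + C3*y^2 + C4*exp(-9*y/28)


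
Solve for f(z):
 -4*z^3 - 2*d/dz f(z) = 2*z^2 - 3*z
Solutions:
 f(z) = C1 - z^4/2 - z^3/3 + 3*z^2/4


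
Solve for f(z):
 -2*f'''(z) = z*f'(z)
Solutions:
 f(z) = C1 + Integral(C2*airyai(-2^(2/3)*z/2) + C3*airybi(-2^(2/3)*z/2), z)


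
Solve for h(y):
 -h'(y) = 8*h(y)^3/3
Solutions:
 h(y) = -sqrt(6)*sqrt(-1/(C1 - 8*y))/2
 h(y) = sqrt(6)*sqrt(-1/(C1 - 8*y))/2


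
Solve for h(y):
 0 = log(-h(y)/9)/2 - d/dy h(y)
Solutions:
 -2*Integral(1/(log(-_y) - 2*log(3)), (_y, h(y))) = C1 - y


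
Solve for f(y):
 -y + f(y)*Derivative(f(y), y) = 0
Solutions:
 f(y) = -sqrt(C1 + y^2)
 f(y) = sqrt(C1 + y^2)


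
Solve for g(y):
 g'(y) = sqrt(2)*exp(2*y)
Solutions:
 g(y) = C1 + sqrt(2)*exp(2*y)/2


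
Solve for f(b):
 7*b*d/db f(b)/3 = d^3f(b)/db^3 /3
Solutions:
 f(b) = C1 + Integral(C2*airyai(7^(1/3)*b) + C3*airybi(7^(1/3)*b), b)


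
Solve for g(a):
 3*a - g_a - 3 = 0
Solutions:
 g(a) = C1 + 3*a^2/2 - 3*a


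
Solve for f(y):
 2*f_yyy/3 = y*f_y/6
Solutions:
 f(y) = C1 + Integral(C2*airyai(2^(1/3)*y/2) + C3*airybi(2^(1/3)*y/2), y)


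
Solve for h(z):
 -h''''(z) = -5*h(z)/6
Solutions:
 h(z) = C1*exp(-5^(1/4)*6^(3/4)*z/6) + C2*exp(5^(1/4)*6^(3/4)*z/6) + C3*sin(5^(1/4)*6^(3/4)*z/6) + C4*cos(5^(1/4)*6^(3/4)*z/6)


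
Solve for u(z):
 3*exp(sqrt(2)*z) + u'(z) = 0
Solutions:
 u(z) = C1 - 3*sqrt(2)*exp(sqrt(2)*z)/2


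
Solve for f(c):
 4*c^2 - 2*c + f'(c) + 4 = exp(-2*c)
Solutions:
 f(c) = C1 - 4*c^3/3 + c^2 - 4*c - exp(-2*c)/2


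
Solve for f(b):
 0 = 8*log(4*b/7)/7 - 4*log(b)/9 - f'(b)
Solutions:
 f(b) = C1 + 44*b*log(b)/63 - 8*b*log(7)/7 - 44*b/63 + 16*b*log(2)/7


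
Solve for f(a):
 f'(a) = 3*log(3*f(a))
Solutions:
 -Integral(1/(log(_y) + log(3)), (_y, f(a)))/3 = C1 - a


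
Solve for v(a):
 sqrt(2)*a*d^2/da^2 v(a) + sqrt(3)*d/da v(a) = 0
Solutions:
 v(a) = C1 + C2*a^(1 - sqrt(6)/2)


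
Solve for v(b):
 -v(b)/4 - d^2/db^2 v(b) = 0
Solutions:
 v(b) = C1*sin(b/2) + C2*cos(b/2)


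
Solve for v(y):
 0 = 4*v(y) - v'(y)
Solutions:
 v(y) = C1*exp(4*y)


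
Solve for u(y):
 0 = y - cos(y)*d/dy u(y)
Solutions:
 u(y) = C1 + Integral(y/cos(y), y)


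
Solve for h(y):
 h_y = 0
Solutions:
 h(y) = C1


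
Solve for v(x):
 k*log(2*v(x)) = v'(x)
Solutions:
 Integral(1/(log(_y) + log(2)), (_y, v(x))) = C1 + k*x


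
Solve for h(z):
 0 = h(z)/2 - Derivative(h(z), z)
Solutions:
 h(z) = C1*exp(z/2)


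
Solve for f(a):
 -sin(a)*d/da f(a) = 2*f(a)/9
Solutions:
 f(a) = C1*(cos(a) + 1)^(1/9)/(cos(a) - 1)^(1/9)


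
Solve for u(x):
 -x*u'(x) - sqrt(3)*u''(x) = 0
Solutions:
 u(x) = C1 + C2*erf(sqrt(2)*3^(3/4)*x/6)


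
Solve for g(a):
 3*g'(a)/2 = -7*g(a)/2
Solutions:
 g(a) = C1*exp(-7*a/3)


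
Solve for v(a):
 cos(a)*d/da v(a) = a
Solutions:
 v(a) = C1 + Integral(a/cos(a), a)


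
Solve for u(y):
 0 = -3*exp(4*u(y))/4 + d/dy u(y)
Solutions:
 u(y) = log(-(-1/(C1 + 3*y))^(1/4))
 u(y) = log(-1/(C1 + 3*y))/4
 u(y) = log(-I*(-1/(C1 + 3*y))^(1/4))
 u(y) = log(I*(-1/(C1 + 3*y))^(1/4))


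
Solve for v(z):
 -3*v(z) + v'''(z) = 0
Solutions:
 v(z) = C3*exp(3^(1/3)*z) + (C1*sin(3^(5/6)*z/2) + C2*cos(3^(5/6)*z/2))*exp(-3^(1/3)*z/2)


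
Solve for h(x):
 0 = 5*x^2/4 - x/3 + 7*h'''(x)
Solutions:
 h(x) = C1 + C2*x + C3*x^2 - x^5/336 + x^4/504


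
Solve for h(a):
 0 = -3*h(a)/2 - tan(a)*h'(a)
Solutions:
 h(a) = C1/sin(a)^(3/2)


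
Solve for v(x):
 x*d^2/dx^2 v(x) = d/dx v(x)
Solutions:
 v(x) = C1 + C2*x^2


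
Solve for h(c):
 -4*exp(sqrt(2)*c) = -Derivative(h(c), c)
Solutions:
 h(c) = C1 + 2*sqrt(2)*exp(sqrt(2)*c)


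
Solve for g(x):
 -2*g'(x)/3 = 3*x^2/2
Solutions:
 g(x) = C1 - 3*x^3/4


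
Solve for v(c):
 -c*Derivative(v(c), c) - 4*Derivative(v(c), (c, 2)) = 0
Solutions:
 v(c) = C1 + C2*erf(sqrt(2)*c/4)


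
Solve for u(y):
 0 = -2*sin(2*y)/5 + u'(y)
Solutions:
 u(y) = C1 - cos(2*y)/5


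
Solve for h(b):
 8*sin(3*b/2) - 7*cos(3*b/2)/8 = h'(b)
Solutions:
 h(b) = C1 - 7*sin(3*b/2)/12 - 16*cos(3*b/2)/3


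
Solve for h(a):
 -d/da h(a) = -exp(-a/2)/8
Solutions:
 h(a) = C1 - exp(-a/2)/4


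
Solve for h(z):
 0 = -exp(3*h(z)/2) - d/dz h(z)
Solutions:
 h(z) = 2*log(1/(C1 + 3*z))/3 + 2*log(2)/3
 h(z) = 2*log(2^(1/3)*(-3^(2/3) - 3*3^(1/6)*I)*(1/(C1 + z))^(1/3)/6)
 h(z) = 2*log(2^(1/3)*(-3^(2/3) + 3*3^(1/6)*I)*(1/(C1 + z))^(1/3)/6)


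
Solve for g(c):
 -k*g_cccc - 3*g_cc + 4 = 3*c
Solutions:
 g(c) = C1 + C2*c + C3*exp(-sqrt(3)*c*sqrt(-1/k)) + C4*exp(sqrt(3)*c*sqrt(-1/k)) - c^3/6 + 2*c^2/3


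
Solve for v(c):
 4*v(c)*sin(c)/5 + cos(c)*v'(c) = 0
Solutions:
 v(c) = C1*cos(c)^(4/5)


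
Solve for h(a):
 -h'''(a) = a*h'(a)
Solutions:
 h(a) = C1 + Integral(C2*airyai(-a) + C3*airybi(-a), a)


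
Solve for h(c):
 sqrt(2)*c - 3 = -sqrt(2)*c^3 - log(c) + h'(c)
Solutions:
 h(c) = C1 + sqrt(2)*c^4/4 + sqrt(2)*c^2/2 + c*log(c) - 4*c


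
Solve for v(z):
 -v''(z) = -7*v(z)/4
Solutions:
 v(z) = C1*exp(-sqrt(7)*z/2) + C2*exp(sqrt(7)*z/2)


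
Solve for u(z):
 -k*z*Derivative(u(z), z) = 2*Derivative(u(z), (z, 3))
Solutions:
 u(z) = C1 + Integral(C2*airyai(2^(2/3)*z*(-k)^(1/3)/2) + C3*airybi(2^(2/3)*z*(-k)^(1/3)/2), z)


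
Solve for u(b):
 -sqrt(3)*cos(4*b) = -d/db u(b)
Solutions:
 u(b) = C1 + sqrt(3)*sin(4*b)/4


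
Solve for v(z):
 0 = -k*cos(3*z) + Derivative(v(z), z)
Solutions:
 v(z) = C1 + k*sin(3*z)/3


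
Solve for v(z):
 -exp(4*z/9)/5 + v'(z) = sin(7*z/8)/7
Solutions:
 v(z) = C1 + 9*exp(4*z/9)/20 - 8*cos(7*z/8)/49


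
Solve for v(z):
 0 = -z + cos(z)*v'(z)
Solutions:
 v(z) = C1 + Integral(z/cos(z), z)


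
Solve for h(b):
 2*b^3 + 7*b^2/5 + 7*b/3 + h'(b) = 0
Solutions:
 h(b) = C1 - b^4/2 - 7*b^3/15 - 7*b^2/6


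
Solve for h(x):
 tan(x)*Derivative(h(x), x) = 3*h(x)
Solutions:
 h(x) = C1*sin(x)^3


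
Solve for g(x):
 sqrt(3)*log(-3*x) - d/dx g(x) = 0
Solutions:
 g(x) = C1 + sqrt(3)*x*log(-x) + sqrt(3)*x*(-1 + log(3))


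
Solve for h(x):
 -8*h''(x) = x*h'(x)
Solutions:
 h(x) = C1 + C2*erf(x/4)


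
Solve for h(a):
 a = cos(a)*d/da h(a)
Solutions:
 h(a) = C1 + Integral(a/cos(a), a)


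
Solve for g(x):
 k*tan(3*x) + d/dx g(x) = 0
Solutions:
 g(x) = C1 + k*log(cos(3*x))/3


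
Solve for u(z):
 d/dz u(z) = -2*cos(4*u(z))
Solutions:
 u(z) = -asin((C1 + exp(16*z))/(C1 - exp(16*z)))/4 + pi/4
 u(z) = asin((C1 + exp(16*z))/(C1 - exp(16*z)))/4


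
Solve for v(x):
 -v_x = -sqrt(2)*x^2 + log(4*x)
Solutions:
 v(x) = C1 + sqrt(2)*x^3/3 - x*log(x) - x*log(4) + x


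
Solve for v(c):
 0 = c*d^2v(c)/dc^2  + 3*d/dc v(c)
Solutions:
 v(c) = C1 + C2/c^2


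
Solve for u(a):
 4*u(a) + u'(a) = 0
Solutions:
 u(a) = C1*exp(-4*a)


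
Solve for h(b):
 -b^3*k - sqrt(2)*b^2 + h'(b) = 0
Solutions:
 h(b) = C1 + b^4*k/4 + sqrt(2)*b^3/3


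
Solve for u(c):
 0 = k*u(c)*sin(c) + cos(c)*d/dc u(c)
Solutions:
 u(c) = C1*exp(k*log(cos(c)))


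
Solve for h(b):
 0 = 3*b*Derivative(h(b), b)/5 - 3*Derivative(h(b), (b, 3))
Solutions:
 h(b) = C1 + Integral(C2*airyai(5^(2/3)*b/5) + C3*airybi(5^(2/3)*b/5), b)


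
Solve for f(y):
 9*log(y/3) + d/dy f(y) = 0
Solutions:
 f(y) = C1 - 9*y*log(y) + 9*y + y*log(19683)


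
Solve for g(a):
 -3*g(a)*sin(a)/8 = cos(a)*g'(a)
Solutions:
 g(a) = C1*cos(a)^(3/8)


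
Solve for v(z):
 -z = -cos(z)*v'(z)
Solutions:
 v(z) = C1 + Integral(z/cos(z), z)


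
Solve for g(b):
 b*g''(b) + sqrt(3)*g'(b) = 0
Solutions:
 g(b) = C1 + C2*b^(1 - sqrt(3))


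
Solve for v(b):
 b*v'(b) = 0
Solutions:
 v(b) = C1


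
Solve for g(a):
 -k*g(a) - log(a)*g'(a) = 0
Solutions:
 g(a) = C1*exp(-k*li(a))


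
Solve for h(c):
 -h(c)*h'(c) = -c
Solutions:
 h(c) = -sqrt(C1 + c^2)
 h(c) = sqrt(C1 + c^2)


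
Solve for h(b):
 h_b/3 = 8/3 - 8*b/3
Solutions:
 h(b) = C1 - 4*b^2 + 8*b


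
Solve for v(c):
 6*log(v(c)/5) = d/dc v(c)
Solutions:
 Integral(1/(-log(_y) + log(5)), (_y, v(c)))/6 = C1 - c


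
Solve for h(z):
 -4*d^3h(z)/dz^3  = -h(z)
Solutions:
 h(z) = C3*exp(2^(1/3)*z/2) + (C1*sin(2^(1/3)*sqrt(3)*z/4) + C2*cos(2^(1/3)*sqrt(3)*z/4))*exp(-2^(1/3)*z/4)


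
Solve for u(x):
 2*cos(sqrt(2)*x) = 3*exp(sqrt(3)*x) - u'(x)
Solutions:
 u(x) = C1 + sqrt(3)*exp(sqrt(3)*x) - sqrt(2)*sin(sqrt(2)*x)


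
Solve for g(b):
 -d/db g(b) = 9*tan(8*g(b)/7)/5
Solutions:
 g(b) = -7*asin(C1*exp(-72*b/35))/8 + 7*pi/8
 g(b) = 7*asin(C1*exp(-72*b/35))/8


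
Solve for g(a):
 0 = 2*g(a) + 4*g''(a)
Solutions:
 g(a) = C1*sin(sqrt(2)*a/2) + C2*cos(sqrt(2)*a/2)


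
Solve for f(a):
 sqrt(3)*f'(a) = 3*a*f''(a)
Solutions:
 f(a) = C1 + C2*a^(sqrt(3)/3 + 1)


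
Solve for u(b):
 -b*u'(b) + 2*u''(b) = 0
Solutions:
 u(b) = C1 + C2*erfi(b/2)


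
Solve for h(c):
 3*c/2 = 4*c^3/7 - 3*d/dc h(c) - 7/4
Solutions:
 h(c) = C1 + c^4/21 - c^2/4 - 7*c/12


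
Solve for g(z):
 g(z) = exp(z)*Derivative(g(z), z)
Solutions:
 g(z) = C1*exp(-exp(-z))


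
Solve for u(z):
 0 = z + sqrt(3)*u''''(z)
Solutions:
 u(z) = C1 + C2*z + C3*z^2 + C4*z^3 - sqrt(3)*z^5/360


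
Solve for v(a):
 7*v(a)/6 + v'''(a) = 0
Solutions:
 v(a) = C3*exp(-6^(2/3)*7^(1/3)*a/6) + (C1*sin(2^(2/3)*3^(1/6)*7^(1/3)*a/4) + C2*cos(2^(2/3)*3^(1/6)*7^(1/3)*a/4))*exp(6^(2/3)*7^(1/3)*a/12)


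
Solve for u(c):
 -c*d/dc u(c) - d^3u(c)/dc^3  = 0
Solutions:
 u(c) = C1 + Integral(C2*airyai(-c) + C3*airybi(-c), c)


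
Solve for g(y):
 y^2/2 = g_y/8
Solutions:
 g(y) = C1 + 4*y^3/3


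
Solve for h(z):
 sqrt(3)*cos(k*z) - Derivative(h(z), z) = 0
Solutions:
 h(z) = C1 + sqrt(3)*sin(k*z)/k


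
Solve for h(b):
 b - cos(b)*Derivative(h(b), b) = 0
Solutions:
 h(b) = C1 + Integral(b/cos(b), b)


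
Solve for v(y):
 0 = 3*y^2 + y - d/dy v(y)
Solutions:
 v(y) = C1 + y^3 + y^2/2


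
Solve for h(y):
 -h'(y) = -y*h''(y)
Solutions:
 h(y) = C1 + C2*y^2


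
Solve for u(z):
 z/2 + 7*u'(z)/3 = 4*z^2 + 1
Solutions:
 u(z) = C1 + 4*z^3/7 - 3*z^2/28 + 3*z/7


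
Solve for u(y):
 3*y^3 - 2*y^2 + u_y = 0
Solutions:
 u(y) = C1 - 3*y^4/4 + 2*y^3/3


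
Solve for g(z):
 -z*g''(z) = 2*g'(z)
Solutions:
 g(z) = C1 + C2/z


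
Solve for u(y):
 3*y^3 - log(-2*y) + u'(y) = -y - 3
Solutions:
 u(y) = C1 - 3*y^4/4 - y^2/2 + y*log(-y) + y*(-4 + log(2))


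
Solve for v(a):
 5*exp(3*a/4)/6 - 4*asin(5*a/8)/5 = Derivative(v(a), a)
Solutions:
 v(a) = C1 - 4*a*asin(5*a/8)/5 - 4*sqrt(64 - 25*a^2)/25 + 10*exp(3*a/4)/9


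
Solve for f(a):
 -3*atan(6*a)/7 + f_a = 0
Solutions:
 f(a) = C1 + 3*a*atan(6*a)/7 - log(36*a^2 + 1)/28


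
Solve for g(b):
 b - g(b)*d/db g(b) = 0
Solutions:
 g(b) = -sqrt(C1 + b^2)
 g(b) = sqrt(C1 + b^2)


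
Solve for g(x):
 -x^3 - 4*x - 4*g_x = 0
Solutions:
 g(x) = C1 - x^4/16 - x^2/2


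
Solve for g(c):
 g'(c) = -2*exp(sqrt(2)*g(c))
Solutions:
 g(c) = sqrt(2)*(2*log(1/(C1 + 2*c)) - log(2))/4


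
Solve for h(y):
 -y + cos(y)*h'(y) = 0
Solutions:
 h(y) = C1 + Integral(y/cos(y), y)


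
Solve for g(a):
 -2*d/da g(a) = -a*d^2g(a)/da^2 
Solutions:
 g(a) = C1 + C2*a^3


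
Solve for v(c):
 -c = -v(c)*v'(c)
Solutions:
 v(c) = -sqrt(C1 + c^2)
 v(c) = sqrt(C1 + c^2)


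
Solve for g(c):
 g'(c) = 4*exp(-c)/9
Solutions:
 g(c) = C1 - 4*exp(-c)/9


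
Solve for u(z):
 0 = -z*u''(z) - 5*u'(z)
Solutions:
 u(z) = C1 + C2/z^4


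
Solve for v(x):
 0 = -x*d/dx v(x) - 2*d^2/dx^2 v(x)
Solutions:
 v(x) = C1 + C2*erf(x/2)


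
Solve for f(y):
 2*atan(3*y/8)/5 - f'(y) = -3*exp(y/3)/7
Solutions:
 f(y) = C1 + 2*y*atan(3*y/8)/5 + 9*exp(y/3)/7 - 8*log(9*y^2 + 64)/15


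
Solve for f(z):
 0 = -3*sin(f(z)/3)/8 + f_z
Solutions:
 -3*z/8 + 3*log(cos(f(z)/3) - 1)/2 - 3*log(cos(f(z)/3) + 1)/2 = C1


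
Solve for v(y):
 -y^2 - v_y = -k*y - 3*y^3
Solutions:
 v(y) = C1 + k*y^2/2 + 3*y^4/4 - y^3/3


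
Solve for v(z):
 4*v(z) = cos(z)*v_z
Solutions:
 v(z) = C1*(sin(z)^2 + 2*sin(z) + 1)/(sin(z)^2 - 2*sin(z) + 1)


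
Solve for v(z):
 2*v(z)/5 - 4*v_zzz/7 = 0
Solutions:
 v(z) = C3*exp(10^(2/3)*7^(1/3)*z/10) + (C1*sin(10^(2/3)*sqrt(3)*7^(1/3)*z/20) + C2*cos(10^(2/3)*sqrt(3)*7^(1/3)*z/20))*exp(-10^(2/3)*7^(1/3)*z/20)


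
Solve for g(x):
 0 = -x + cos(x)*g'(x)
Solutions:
 g(x) = C1 + Integral(x/cos(x), x)


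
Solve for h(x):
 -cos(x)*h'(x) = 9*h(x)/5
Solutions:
 h(x) = C1*(sin(x) - 1)^(9/10)/(sin(x) + 1)^(9/10)


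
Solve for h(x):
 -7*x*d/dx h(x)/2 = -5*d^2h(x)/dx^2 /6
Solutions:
 h(x) = C1 + C2*erfi(sqrt(210)*x/10)


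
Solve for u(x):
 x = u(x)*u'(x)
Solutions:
 u(x) = -sqrt(C1 + x^2)
 u(x) = sqrt(C1 + x^2)


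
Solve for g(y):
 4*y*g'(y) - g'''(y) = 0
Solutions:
 g(y) = C1 + Integral(C2*airyai(2^(2/3)*y) + C3*airybi(2^(2/3)*y), y)


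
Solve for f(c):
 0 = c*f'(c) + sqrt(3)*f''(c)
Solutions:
 f(c) = C1 + C2*erf(sqrt(2)*3^(3/4)*c/6)


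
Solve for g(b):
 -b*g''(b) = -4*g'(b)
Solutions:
 g(b) = C1 + C2*b^5


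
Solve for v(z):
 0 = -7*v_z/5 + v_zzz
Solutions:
 v(z) = C1 + C2*exp(-sqrt(35)*z/5) + C3*exp(sqrt(35)*z/5)


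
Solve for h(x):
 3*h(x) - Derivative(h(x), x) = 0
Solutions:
 h(x) = C1*exp(3*x)


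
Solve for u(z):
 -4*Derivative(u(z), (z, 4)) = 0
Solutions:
 u(z) = C1 + C2*z + C3*z^2 + C4*z^3


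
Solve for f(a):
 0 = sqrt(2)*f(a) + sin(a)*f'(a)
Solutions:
 f(a) = C1*(cos(a) + 1)^(sqrt(2)/2)/(cos(a) - 1)^(sqrt(2)/2)


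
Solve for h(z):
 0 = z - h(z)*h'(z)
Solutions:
 h(z) = -sqrt(C1 + z^2)
 h(z) = sqrt(C1 + z^2)


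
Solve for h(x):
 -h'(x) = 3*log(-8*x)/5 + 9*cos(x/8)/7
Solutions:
 h(x) = C1 - 3*x*log(-x)/5 - 9*x*log(2)/5 + 3*x/5 - 72*sin(x/8)/7


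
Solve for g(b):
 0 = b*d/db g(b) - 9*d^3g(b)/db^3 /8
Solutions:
 g(b) = C1 + Integral(C2*airyai(2*3^(1/3)*b/3) + C3*airybi(2*3^(1/3)*b/3), b)


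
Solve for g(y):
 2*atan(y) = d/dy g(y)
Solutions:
 g(y) = C1 + 2*y*atan(y) - log(y^2 + 1)


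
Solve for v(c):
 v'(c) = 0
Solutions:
 v(c) = C1


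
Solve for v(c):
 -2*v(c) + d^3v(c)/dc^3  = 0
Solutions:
 v(c) = C3*exp(2^(1/3)*c) + (C1*sin(2^(1/3)*sqrt(3)*c/2) + C2*cos(2^(1/3)*sqrt(3)*c/2))*exp(-2^(1/3)*c/2)


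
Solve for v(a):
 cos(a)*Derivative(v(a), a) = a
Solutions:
 v(a) = C1 + Integral(a/cos(a), a)


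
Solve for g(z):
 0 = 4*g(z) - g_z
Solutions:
 g(z) = C1*exp(4*z)


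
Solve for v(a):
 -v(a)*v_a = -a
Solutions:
 v(a) = -sqrt(C1 + a^2)
 v(a) = sqrt(C1 + a^2)


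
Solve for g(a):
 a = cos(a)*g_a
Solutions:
 g(a) = C1 + Integral(a/cos(a), a)


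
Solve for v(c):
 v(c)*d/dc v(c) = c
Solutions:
 v(c) = -sqrt(C1 + c^2)
 v(c) = sqrt(C1 + c^2)


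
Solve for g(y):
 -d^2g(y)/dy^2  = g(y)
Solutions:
 g(y) = C1*sin(y) + C2*cos(y)


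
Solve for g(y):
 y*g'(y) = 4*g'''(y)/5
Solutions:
 g(y) = C1 + Integral(C2*airyai(10^(1/3)*y/2) + C3*airybi(10^(1/3)*y/2), y)


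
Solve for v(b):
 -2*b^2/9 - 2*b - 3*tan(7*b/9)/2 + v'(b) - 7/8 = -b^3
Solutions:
 v(b) = C1 - b^4/4 + 2*b^3/27 + b^2 + 7*b/8 - 27*log(cos(7*b/9))/14


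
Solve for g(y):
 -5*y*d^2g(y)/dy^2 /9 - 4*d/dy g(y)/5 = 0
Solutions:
 g(y) = C1 + C2/y^(11/25)


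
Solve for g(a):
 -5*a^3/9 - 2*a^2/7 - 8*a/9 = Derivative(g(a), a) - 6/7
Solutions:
 g(a) = C1 - 5*a^4/36 - 2*a^3/21 - 4*a^2/9 + 6*a/7


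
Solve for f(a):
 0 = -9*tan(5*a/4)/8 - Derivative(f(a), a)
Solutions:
 f(a) = C1 + 9*log(cos(5*a/4))/10


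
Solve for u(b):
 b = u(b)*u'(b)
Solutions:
 u(b) = -sqrt(C1 + b^2)
 u(b) = sqrt(C1 + b^2)


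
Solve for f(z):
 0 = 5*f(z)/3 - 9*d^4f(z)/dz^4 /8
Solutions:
 f(z) = C1*exp(-120^(1/4)*z/3) + C2*exp(120^(1/4)*z/3) + C3*sin(120^(1/4)*z/3) + C4*cos(120^(1/4)*z/3)


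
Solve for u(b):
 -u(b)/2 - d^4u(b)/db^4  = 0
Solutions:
 u(b) = (C1*sin(2^(1/4)*b/2) + C2*cos(2^(1/4)*b/2))*exp(-2^(1/4)*b/2) + (C3*sin(2^(1/4)*b/2) + C4*cos(2^(1/4)*b/2))*exp(2^(1/4)*b/2)


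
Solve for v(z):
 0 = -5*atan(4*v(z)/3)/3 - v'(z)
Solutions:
 Integral(1/atan(4*_y/3), (_y, v(z))) = C1 - 5*z/3


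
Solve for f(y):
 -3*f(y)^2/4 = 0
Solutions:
 f(y) = 0


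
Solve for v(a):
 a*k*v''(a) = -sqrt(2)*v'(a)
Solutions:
 v(a) = C1 + a^(((re(k) - sqrt(2))*re(k) + im(k)^2)/(re(k)^2 + im(k)^2))*(C2*sin(sqrt(2)*log(a)*Abs(im(k))/(re(k)^2 + im(k)^2)) + C3*cos(sqrt(2)*log(a)*im(k)/(re(k)^2 + im(k)^2)))


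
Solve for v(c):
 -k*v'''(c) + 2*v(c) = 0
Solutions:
 v(c) = C1*exp(2^(1/3)*c*(1/k)^(1/3)) + C2*exp(2^(1/3)*c*(-1 + sqrt(3)*I)*(1/k)^(1/3)/2) + C3*exp(-2^(1/3)*c*(1 + sqrt(3)*I)*(1/k)^(1/3)/2)


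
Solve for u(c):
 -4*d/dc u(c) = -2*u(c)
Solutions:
 u(c) = C1*exp(c/2)


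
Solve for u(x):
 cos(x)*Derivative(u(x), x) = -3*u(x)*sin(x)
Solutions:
 u(x) = C1*cos(x)^3


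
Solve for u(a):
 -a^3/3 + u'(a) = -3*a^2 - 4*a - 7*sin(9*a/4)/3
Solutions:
 u(a) = C1 + a^4/12 - a^3 - 2*a^2 + 28*cos(9*a/4)/27


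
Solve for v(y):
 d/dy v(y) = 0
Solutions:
 v(y) = C1


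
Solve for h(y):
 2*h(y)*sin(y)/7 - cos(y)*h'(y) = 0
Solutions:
 h(y) = C1/cos(y)^(2/7)


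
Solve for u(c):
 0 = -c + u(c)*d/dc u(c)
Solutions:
 u(c) = -sqrt(C1 + c^2)
 u(c) = sqrt(C1 + c^2)


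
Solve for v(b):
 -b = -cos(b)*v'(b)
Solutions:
 v(b) = C1 + Integral(b/cos(b), b)


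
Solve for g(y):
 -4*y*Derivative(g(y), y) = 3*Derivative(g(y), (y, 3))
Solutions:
 g(y) = C1 + Integral(C2*airyai(-6^(2/3)*y/3) + C3*airybi(-6^(2/3)*y/3), y)


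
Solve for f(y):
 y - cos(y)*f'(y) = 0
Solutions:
 f(y) = C1 + Integral(y/cos(y), y)


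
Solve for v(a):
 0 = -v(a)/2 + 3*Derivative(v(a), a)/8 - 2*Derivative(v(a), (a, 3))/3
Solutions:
 v(a) = C1*exp(3^(1/3)*a*(3^(1/3)/(sqrt(61) + 8)^(1/3) + (sqrt(61) + 8)^(1/3))/8)*sin(3^(1/6)*a*(-3^(2/3)*(sqrt(61) + 8)^(1/3) + 3/(sqrt(61) + 8)^(1/3))/8) + C2*exp(3^(1/3)*a*(3^(1/3)/(sqrt(61) + 8)^(1/3) + (sqrt(61) + 8)^(1/3))/8)*cos(3^(1/6)*a*(-3^(2/3)*(sqrt(61) + 8)^(1/3) + 3/(sqrt(61) + 8)^(1/3))/8) + C3*exp(-3^(1/3)*a*(3^(1/3)/(sqrt(61) + 8)^(1/3) + (sqrt(61) + 8)^(1/3))/4)


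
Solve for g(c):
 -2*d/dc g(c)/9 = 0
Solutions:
 g(c) = C1


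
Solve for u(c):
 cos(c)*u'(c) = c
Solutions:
 u(c) = C1 + Integral(c/cos(c), c)


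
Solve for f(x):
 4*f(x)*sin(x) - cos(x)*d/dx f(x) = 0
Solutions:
 f(x) = C1/cos(x)^4


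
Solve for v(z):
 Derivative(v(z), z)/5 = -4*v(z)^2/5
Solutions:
 v(z) = 1/(C1 + 4*z)


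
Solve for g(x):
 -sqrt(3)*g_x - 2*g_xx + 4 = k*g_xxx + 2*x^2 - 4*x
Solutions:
 g(x) = C1 + C2*exp(x*(sqrt(-sqrt(3)*k + 1) - 1)/k) + C3*exp(-x*(sqrt(-sqrt(3)*k + 1) + 1)/k) + 4*k*x/3 - 2*sqrt(3)*x^3/9 + 2*sqrt(3)*x^2/3 + 4*x^2/3 - 8*x/3 - 4*sqrt(3)*x/9


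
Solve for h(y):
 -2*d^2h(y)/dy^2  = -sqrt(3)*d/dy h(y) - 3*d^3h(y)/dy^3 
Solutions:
 h(y) = C1 + (C2*sin(y*sqrt(-1 + 3*sqrt(3))/3) + C3*cos(y*sqrt(-1 + 3*sqrt(3))/3))*exp(y/3)


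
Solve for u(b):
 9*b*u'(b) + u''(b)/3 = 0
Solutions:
 u(b) = C1 + C2*erf(3*sqrt(6)*b/2)


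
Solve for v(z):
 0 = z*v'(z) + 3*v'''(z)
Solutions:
 v(z) = C1 + Integral(C2*airyai(-3^(2/3)*z/3) + C3*airybi(-3^(2/3)*z/3), z)


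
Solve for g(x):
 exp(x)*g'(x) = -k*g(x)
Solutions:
 g(x) = C1*exp(k*exp(-x))


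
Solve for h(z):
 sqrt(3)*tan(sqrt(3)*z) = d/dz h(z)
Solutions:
 h(z) = C1 - log(cos(sqrt(3)*z))


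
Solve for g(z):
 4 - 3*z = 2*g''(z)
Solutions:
 g(z) = C1 + C2*z - z^3/4 + z^2


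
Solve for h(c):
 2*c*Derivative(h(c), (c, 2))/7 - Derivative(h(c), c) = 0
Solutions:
 h(c) = C1 + C2*c^(9/2)


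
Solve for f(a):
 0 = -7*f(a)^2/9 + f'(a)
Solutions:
 f(a) = -9/(C1 + 7*a)


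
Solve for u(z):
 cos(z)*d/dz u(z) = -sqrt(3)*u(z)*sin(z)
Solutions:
 u(z) = C1*cos(z)^(sqrt(3))


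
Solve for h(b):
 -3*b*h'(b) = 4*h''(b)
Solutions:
 h(b) = C1 + C2*erf(sqrt(6)*b/4)


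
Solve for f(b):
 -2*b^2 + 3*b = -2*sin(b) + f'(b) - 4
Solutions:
 f(b) = C1 - 2*b^3/3 + 3*b^2/2 + 4*b - 2*cos(b)


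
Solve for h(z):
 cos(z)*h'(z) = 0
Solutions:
 h(z) = C1


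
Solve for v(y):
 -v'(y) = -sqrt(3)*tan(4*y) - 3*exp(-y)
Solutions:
 v(y) = C1 + sqrt(3)*log(tan(4*y)^2 + 1)/8 - 3*exp(-y)


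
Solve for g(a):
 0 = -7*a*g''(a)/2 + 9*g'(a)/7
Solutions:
 g(a) = C1 + C2*a^(67/49)


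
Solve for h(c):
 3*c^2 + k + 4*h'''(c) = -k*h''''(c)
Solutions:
 h(c) = C1 + C2*c + C3*c^2 + C4*exp(-4*c/k) - c^5/80 + c^4*k/64 + c^3*k*(-3*k - 8)/192


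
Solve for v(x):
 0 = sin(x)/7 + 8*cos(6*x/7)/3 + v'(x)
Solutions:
 v(x) = C1 - 28*sin(6*x/7)/9 + cos(x)/7


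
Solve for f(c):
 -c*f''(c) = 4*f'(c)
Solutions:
 f(c) = C1 + C2/c^3


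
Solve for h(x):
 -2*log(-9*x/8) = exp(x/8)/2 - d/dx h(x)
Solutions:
 h(x) = C1 + 2*x*log(-x) + 2*x*(-3*log(2) - 1 + 2*log(3)) + 4*exp(x/8)


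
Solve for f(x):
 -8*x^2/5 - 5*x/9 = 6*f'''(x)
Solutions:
 f(x) = C1 + C2*x + C3*x^2 - x^5/225 - 5*x^4/1296


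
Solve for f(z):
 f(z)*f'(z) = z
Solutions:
 f(z) = -sqrt(C1 + z^2)
 f(z) = sqrt(C1 + z^2)


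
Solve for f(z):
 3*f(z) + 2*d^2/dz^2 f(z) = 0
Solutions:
 f(z) = C1*sin(sqrt(6)*z/2) + C2*cos(sqrt(6)*z/2)


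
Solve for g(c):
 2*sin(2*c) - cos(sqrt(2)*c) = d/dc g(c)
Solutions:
 g(c) = C1 - sqrt(2)*sin(sqrt(2)*c)/2 - cos(2*c)


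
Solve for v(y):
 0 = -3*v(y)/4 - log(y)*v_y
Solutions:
 v(y) = C1*exp(-3*li(y)/4)


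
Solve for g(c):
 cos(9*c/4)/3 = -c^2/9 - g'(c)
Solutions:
 g(c) = C1 - c^3/27 - 4*sin(9*c/4)/27


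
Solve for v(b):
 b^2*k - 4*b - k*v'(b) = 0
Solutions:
 v(b) = C1 + b^3/3 - 2*b^2/k


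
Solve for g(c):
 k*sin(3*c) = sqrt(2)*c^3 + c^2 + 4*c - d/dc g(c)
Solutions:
 g(c) = C1 + sqrt(2)*c^4/4 + c^3/3 + 2*c^2 + k*cos(3*c)/3


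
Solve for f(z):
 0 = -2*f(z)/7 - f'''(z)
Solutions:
 f(z) = C3*exp(-2^(1/3)*7^(2/3)*z/7) + (C1*sin(2^(1/3)*sqrt(3)*7^(2/3)*z/14) + C2*cos(2^(1/3)*sqrt(3)*7^(2/3)*z/14))*exp(2^(1/3)*7^(2/3)*z/14)


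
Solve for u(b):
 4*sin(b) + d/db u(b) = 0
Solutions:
 u(b) = C1 + 4*cos(b)


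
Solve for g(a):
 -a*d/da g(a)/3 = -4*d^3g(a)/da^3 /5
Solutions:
 g(a) = C1 + Integral(C2*airyai(90^(1/3)*a/6) + C3*airybi(90^(1/3)*a/6), a)


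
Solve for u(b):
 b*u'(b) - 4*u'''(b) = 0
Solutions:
 u(b) = C1 + Integral(C2*airyai(2^(1/3)*b/2) + C3*airybi(2^(1/3)*b/2), b)


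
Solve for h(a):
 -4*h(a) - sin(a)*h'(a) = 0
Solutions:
 h(a) = C1*(cos(a)^2 + 2*cos(a) + 1)/(cos(a)^2 - 2*cos(a) + 1)


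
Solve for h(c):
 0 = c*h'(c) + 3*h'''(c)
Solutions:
 h(c) = C1 + Integral(C2*airyai(-3^(2/3)*c/3) + C3*airybi(-3^(2/3)*c/3), c)


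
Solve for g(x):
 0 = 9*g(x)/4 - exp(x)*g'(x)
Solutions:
 g(x) = C1*exp(-9*exp(-x)/4)


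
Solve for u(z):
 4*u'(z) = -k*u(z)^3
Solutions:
 u(z) = -sqrt(2)*sqrt(-1/(C1 - k*z))
 u(z) = sqrt(2)*sqrt(-1/(C1 - k*z))


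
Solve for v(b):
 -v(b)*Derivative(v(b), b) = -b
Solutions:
 v(b) = -sqrt(C1 + b^2)
 v(b) = sqrt(C1 + b^2)


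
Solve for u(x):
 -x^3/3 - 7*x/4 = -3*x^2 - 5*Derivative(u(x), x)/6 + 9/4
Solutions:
 u(x) = C1 + x^4/10 - 6*x^3/5 + 21*x^2/20 + 27*x/10


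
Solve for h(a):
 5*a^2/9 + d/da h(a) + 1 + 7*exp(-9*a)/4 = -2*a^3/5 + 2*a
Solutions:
 h(a) = C1 - a^4/10 - 5*a^3/27 + a^2 - a + 7*exp(-9*a)/36


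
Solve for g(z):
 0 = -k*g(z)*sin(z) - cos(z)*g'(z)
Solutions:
 g(z) = C1*exp(k*log(cos(z)))


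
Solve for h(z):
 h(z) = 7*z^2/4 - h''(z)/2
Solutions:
 h(z) = C1*sin(sqrt(2)*z) + C2*cos(sqrt(2)*z) + 7*z^2/4 - 7/4


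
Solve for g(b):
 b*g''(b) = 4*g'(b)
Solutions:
 g(b) = C1 + C2*b^5


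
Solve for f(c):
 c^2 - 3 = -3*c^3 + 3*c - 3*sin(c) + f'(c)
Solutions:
 f(c) = C1 + 3*c^4/4 + c^3/3 - 3*c^2/2 - 3*c - 3*cos(c)


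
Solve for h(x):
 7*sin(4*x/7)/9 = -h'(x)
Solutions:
 h(x) = C1 + 49*cos(4*x/7)/36


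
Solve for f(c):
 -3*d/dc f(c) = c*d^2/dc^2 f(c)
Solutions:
 f(c) = C1 + C2/c^2


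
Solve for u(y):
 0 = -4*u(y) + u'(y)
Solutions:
 u(y) = C1*exp(4*y)


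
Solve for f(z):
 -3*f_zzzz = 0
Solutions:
 f(z) = C1 + C2*z + C3*z^2 + C4*z^3


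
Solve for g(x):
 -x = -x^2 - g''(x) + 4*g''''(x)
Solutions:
 g(x) = C1 + C2*x + C3*exp(-x/2) + C4*exp(x/2) - x^4/12 + x^3/6 - 4*x^2


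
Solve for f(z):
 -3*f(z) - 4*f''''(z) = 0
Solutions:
 f(z) = (C1*sin(3^(1/4)*z/2) + C2*cos(3^(1/4)*z/2))*exp(-3^(1/4)*z/2) + (C3*sin(3^(1/4)*z/2) + C4*cos(3^(1/4)*z/2))*exp(3^(1/4)*z/2)


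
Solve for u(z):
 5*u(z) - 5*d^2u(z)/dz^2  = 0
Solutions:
 u(z) = C1*exp(-z) + C2*exp(z)


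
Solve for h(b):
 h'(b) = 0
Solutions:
 h(b) = C1


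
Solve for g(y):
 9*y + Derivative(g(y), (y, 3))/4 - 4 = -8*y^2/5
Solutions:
 g(y) = C1 + C2*y + C3*y^2 - 8*y^5/75 - 3*y^4/2 + 8*y^3/3


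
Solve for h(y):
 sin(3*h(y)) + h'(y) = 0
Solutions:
 h(y) = -acos((-C1 - exp(6*y))/(C1 - exp(6*y)))/3 + 2*pi/3
 h(y) = acos((-C1 - exp(6*y))/(C1 - exp(6*y)))/3


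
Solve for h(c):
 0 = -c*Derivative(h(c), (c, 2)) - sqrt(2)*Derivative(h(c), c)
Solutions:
 h(c) = C1 + C2*c^(1 - sqrt(2))


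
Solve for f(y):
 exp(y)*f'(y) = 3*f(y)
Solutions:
 f(y) = C1*exp(-3*exp(-y))


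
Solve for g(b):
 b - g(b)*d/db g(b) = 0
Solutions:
 g(b) = -sqrt(C1 + b^2)
 g(b) = sqrt(C1 + b^2)


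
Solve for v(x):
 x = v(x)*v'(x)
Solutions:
 v(x) = -sqrt(C1 + x^2)
 v(x) = sqrt(C1 + x^2)


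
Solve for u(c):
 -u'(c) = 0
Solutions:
 u(c) = C1


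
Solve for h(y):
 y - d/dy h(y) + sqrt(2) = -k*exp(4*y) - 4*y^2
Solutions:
 h(y) = C1 + k*exp(4*y)/4 + 4*y^3/3 + y^2/2 + sqrt(2)*y


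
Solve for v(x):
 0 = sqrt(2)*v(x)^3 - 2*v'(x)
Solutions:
 v(x) = -sqrt(-1/(C1 + sqrt(2)*x))
 v(x) = sqrt(-1/(C1 + sqrt(2)*x))


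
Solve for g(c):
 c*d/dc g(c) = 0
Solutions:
 g(c) = C1


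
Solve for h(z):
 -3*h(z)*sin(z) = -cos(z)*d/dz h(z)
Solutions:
 h(z) = C1/cos(z)^3


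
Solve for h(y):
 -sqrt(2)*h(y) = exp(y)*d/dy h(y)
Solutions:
 h(y) = C1*exp(sqrt(2)*exp(-y))


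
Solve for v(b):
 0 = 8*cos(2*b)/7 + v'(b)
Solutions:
 v(b) = C1 - 4*sin(2*b)/7


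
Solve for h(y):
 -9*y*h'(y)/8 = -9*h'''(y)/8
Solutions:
 h(y) = C1 + Integral(C2*airyai(y) + C3*airybi(y), y)


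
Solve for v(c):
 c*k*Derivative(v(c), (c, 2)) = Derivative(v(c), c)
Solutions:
 v(c) = C1 + c^(((re(k) + 1)*re(k) + im(k)^2)/(re(k)^2 + im(k)^2))*(C2*sin(log(c)*Abs(im(k))/(re(k)^2 + im(k)^2)) + C3*cos(log(c)*im(k)/(re(k)^2 + im(k)^2)))


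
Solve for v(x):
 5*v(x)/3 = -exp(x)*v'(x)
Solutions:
 v(x) = C1*exp(5*exp(-x)/3)


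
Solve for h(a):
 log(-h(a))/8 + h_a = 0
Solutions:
 -li(-h(a)) = C1 - a/8


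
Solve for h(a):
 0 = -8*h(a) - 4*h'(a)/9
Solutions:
 h(a) = C1*exp(-18*a)


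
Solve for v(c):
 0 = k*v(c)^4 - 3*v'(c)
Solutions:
 v(c) = (-1/(C1 + c*k))^(1/3)
 v(c) = (-1/(C1 + c*k))^(1/3)*(-1 - sqrt(3)*I)/2
 v(c) = (-1/(C1 + c*k))^(1/3)*(-1 + sqrt(3)*I)/2


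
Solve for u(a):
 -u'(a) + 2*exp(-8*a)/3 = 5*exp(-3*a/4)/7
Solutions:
 u(a) = C1 - exp(-8*a)/12 + 20*exp(-3*a/4)/21


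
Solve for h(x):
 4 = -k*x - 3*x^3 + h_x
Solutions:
 h(x) = C1 + k*x^2/2 + 3*x^4/4 + 4*x


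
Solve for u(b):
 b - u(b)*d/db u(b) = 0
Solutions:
 u(b) = -sqrt(C1 + b^2)
 u(b) = sqrt(C1 + b^2)


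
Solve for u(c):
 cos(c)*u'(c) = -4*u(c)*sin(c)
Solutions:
 u(c) = C1*cos(c)^4


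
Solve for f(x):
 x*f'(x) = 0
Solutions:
 f(x) = C1


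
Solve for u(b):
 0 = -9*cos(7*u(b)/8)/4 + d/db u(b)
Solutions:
 -9*b/4 - 4*log(sin(7*u(b)/8) - 1)/7 + 4*log(sin(7*u(b)/8) + 1)/7 = C1


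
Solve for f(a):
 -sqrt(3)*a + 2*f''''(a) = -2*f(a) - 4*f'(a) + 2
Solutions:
 f(a) = C1*exp(a*(-2/(17 + 3*sqrt(33))^(1/3) + 2 + (17 + 3*sqrt(33))^(1/3))/6)*sin(sqrt(3)*a*(2/(17 + 3*sqrt(33))^(1/3) + (17 + 3*sqrt(33))^(1/3))/6) + C2*exp(a*(-2/(17 + 3*sqrt(33))^(1/3) + 2 + (17 + 3*sqrt(33))^(1/3))/6)*cos(sqrt(3)*a*(2/(17 + 3*sqrt(33))^(1/3) + (17 + 3*sqrt(33))^(1/3))/6) + C3*exp(-a) + C4*exp(a*(-(17 + 3*sqrt(33))^(1/3) + 2/(17 + 3*sqrt(33))^(1/3) + 1)/3) + sqrt(3)*a/2 - sqrt(3) + 1


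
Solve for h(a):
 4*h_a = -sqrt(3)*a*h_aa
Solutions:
 h(a) = C1 + C2*a^(1 - 4*sqrt(3)/3)


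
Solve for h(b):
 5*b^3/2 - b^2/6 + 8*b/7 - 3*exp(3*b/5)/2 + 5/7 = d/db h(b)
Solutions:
 h(b) = C1 + 5*b^4/8 - b^3/18 + 4*b^2/7 + 5*b/7 - 5*exp(3*b/5)/2


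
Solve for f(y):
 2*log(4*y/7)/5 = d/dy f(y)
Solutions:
 f(y) = C1 + 2*y*log(y)/5 - 2*y*log(7)/5 - 2*y/5 + 4*y*log(2)/5


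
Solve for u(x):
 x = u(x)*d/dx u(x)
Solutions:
 u(x) = -sqrt(C1 + x^2)
 u(x) = sqrt(C1 + x^2)


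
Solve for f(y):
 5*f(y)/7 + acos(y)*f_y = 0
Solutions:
 f(y) = C1*exp(-5*Integral(1/acos(y), y)/7)


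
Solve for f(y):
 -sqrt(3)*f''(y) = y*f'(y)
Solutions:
 f(y) = C1 + C2*erf(sqrt(2)*3^(3/4)*y/6)


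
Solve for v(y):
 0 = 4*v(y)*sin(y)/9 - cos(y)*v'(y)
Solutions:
 v(y) = C1/cos(y)^(4/9)


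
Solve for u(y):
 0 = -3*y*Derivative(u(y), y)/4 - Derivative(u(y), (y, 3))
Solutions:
 u(y) = C1 + Integral(C2*airyai(-6^(1/3)*y/2) + C3*airybi(-6^(1/3)*y/2), y)


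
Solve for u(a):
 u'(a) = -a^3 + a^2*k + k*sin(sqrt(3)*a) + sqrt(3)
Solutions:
 u(a) = C1 - a^4/4 + a^3*k/3 + sqrt(3)*a - sqrt(3)*k*cos(sqrt(3)*a)/3


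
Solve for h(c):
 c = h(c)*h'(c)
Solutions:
 h(c) = -sqrt(C1 + c^2)
 h(c) = sqrt(C1 + c^2)


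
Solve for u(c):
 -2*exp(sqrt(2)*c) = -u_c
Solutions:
 u(c) = C1 + sqrt(2)*exp(sqrt(2)*c)


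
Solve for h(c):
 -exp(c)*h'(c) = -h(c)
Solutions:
 h(c) = C1*exp(-exp(-c))


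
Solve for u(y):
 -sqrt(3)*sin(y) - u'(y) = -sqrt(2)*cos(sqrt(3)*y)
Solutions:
 u(y) = C1 + sqrt(6)*sin(sqrt(3)*y)/3 + sqrt(3)*cos(y)


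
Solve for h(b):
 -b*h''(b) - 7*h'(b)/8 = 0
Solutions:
 h(b) = C1 + C2*b^(1/8)


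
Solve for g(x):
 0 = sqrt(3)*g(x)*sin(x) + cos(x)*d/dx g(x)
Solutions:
 g(x) = C1*cos(x)^(sqrt(3))


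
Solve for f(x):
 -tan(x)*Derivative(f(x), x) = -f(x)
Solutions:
 f(x) = C1*sin(x)


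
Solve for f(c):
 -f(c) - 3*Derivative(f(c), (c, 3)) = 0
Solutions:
 f(c) = C3*exp(-3^(2/3)*c/3) + (C1*sin(3^(1/6)*c/2) + C2*cos(3^(1/6)*c/2))*exp(3^(2/3)*c/6)


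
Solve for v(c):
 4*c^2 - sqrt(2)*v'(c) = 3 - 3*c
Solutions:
 v(c) = C1 + 2*sqrt(2)*c^3/3 + 3*sqrt(2)*c^2/4 - 3*sqrt(2)*c/2


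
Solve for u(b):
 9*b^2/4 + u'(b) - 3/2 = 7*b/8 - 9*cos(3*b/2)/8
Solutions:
 u(b) = C1 - 3*b^3/4 + 7*b^2/16 + 3*b/2 - 3*sin(3*b/2)/4
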